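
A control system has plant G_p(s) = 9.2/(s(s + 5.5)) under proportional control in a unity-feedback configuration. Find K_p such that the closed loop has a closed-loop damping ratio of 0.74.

K_p = 1.5

Closed-loop characteristic equation: s² + 5.5s + K_p·9.2 = 0.
So ω_n = √(9.2K_p) and 2ζω_n = 5.5, giving ζ = 5.5/(2√(9.2K_p)).
Setting ζ = 0.74: √(9.2K_p) = 5.5/(2·0.74) = 3.716, so K_p = 13.81/9.2 = 1.5.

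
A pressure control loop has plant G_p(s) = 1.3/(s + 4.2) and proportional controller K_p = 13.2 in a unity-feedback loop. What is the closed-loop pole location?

Closed-loop transfer function: T(s) = K_p·G_p(s)/(1 + K_p·G_p(s)) = 17.16/(s + 4.2 + 17.16) = 17.16/(s + 21.36).
The closed-loop pole is at s = −21.36.

s = -21.36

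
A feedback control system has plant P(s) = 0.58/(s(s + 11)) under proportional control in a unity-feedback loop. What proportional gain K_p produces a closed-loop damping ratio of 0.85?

Closed-loop characteristic equation: s² + 11s + K_p·0.58 = 0.
So ω_n = √(0.58K_p) and 2ζω_n = 11, giving ζ = 11/(2√(0.58K_p)).
Setting ζ = 0.85: √(0.58K_p) = 11/(2·0.85) = 6.471, so K_p = 41.87/0.58 = 72.2.

K_p = 72.2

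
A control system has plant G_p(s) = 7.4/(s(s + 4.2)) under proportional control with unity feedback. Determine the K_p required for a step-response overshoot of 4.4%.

K_p = 1.2

From %OS = 100·exp(−πζ/√(1−ζ²)) = 4.4%, ζ = −ln(0.044)/√(π²+ln²(0.044)) = 0.7051.
Characteristic equation s² + 4.2s + 7.4K_p = 0 gives ζ = 4.2/(2√(7.4K_p)).
Setting ζ = 0.7051: √(7.4K_p) = 4.2/(2·0.7051) = 2.978, so K_p = 8.871/7.4 = 1.2.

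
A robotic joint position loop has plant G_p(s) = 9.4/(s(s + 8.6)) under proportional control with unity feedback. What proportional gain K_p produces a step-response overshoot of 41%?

From %OS = 100·exp(−πζ/√(1−ζ²)) = 41%, ζ = −ln(0.41)/√(π²+ln²(0.41)) = 0.273.
Characteristic equation s² + 8.6s + 9.4K_p = 0 gives ζ = 8.6/(2√(9.4K_p)).
Setting ζ = 0.273: √(9.4K_p) = 8.6/(2·0.273) = 15.75, so K_p = 248.1/9.4 = 26.4.

K_p = 26.4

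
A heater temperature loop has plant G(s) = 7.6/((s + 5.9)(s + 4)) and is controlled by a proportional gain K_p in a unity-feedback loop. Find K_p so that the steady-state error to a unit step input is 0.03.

The loop is type 0, so e_ss(step) = 1/(1 + K_pos) with K_pos = K_p·G(0).
G(0) = 0.322. Require 1/(1 + K_p·0.322) = 0.03, so 1 + 0.322·K_p = 33.33.
K_p = (33.33 − 1)/0.322 = 100.

K_p = 100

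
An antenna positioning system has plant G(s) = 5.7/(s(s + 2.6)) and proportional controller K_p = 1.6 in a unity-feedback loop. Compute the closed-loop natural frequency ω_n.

1 + K_p·G(s) = 0 gives s² + 2.6s + 9.12 = 0.
Matching s² + 2ζω_n s + ω_n²: ω_n = √9.12 = 3.02 rad/s and 2ζω_n = 2.6, so ζ = 2.6/(2·3.02) = 0.43.

ω_n = 3.02 rad/s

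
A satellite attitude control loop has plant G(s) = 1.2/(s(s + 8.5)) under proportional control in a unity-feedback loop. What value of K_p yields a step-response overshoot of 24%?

From %OS = 100·exp(−πζ/√(1−ζ²)) = 24%, ζ = −ln(0.24)/√(π²+ln²(0.24)) = 0.4136.
Characteristic equation s² + 8.5s + 1.2K_p = 0 gives ζ = 8.5/(2√(1.2K_p)).
Setting ζ = 0.4136: √(1.2K_p) = 8.5/(2·0.4136) = 10.28, so K_p = 105.6/1.2 = 88.

K_p = 88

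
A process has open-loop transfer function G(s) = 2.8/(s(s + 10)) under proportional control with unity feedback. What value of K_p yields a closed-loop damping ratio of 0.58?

Closed-loop characteristic equation: s² + 10s + K_p·2.8 = 0.
So ω_n = √(2.8K_p) and 2ζω_n = 10, giving ζ = 10/(2√(2.8K_p)).
Setting ζ = 0.58: √(2.8K_p) = 10/(2·0.58) = 8.621, so K_p = 74.32/2.8 = 26.5.

K_p = 26.5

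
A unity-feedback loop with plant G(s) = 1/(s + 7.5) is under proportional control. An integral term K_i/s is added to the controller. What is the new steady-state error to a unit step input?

0

Adding integral action puts a pole at s = 0 in the forward path, raising the system type to 1; a type-1 loop has zero steady-state error to a step.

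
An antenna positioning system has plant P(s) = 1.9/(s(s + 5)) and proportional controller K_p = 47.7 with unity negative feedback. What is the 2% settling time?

From 1 + K_pP(s) = 0: s² + 5s + 90.63 = 0 ⇒ ω_n = 9.52, ζ = 0.2626.
2% settling time T_s ≈ 4/(ζω_n) = 4/2.5 = 1.6 s.

T_s ≈ 1.6 s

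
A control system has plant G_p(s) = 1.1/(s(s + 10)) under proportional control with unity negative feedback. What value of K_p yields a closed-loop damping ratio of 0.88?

Closed-loop characteristic equation: s² + 10s + K_p·1.1 = 0.
So ω_n = √(1.1K_p) and 2ζω_n = 10, giving ζ = 10/(2√(1.1K_p)).
Setting ζ = 0.88: √(1.1K_p) = 10/(2·0.88) = 5.682, so K_p = 32.28/1.1 = 29.3.

K_p = 29.3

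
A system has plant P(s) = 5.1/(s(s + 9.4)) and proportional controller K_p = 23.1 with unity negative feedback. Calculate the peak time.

The closed-loop denominator s² + 9.4s + 117.8 gives ω_n = √117.8 = 10.85 and ζ = 9.4/(2ω_n) = 0.433.
Damped frequency ω_d = ω_n√(1−ζ²) = 9.784 rad/s, so peak time T_p = π/ω_d = 0.321 s.

T_p = 0.321 s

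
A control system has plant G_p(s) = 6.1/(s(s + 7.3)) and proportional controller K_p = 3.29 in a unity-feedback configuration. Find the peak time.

T_p = 1.21 s

The closed-loop denominator s² + 7.3s + 20.07 gives ω_n = √20.07 = 4.48 and ζ = 7.3/(2ω_n) = 0.8148.
Damped frequency ω_d = ω_n√(1−ζ²) = 2.597 rad/s, so peak time T_p = π/ω_d = 1.21 s.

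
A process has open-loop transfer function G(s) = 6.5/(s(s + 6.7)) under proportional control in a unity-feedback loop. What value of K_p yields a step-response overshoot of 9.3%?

From %OS = 100·exp(−πζ/√(1−ζ²)) = 9.3%, ζ = −ln(0.093)/√(π²+ln²(0.093)) = 0.6031.
Characteristic equation s² + 6.7s + 6.5K_p = 0 gives ζ = 6.7/(2√(6.5K_p)).
Setting ζ = 0.6031: √(6.5K_p) = 6.7/(2·0.6031) = 5.555, so K_p = 30.86/6.5 = 4.75.

K_p = 4.75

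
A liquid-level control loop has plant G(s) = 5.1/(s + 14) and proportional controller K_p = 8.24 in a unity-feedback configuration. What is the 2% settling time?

T_s ≈ 0.0714 s

Closed-loop transfer function: T(s) = K_p·G(s)/(1 + K_p·G(s)) = 42.02/(s + 14 + 42.02) = 42.02/(s + 56.02).
Time constant τ = 1/56.02 = 0.01785 s, so the 2% settling time is about 4τ = 0.0714 s.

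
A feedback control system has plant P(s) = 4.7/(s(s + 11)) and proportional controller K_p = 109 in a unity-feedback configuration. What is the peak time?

The closed-loop denominator s² + 11s + 512.3 gives ω_n = √512.3 = 22.63 and ζ = 11/(2ω_n) = 0.243.
Damped frequency ω_d = ω_n√(1−ζ²) = 21.96 rad/s, so peak time T_p = π/ω_d = 0.143 s.

T_p = 0.143 s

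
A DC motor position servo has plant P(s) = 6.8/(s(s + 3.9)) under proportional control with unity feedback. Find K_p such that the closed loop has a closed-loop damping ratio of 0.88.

K_p = 0.722

Closed-loop characteristic equation: s² + 3.9s + K_p·6.8 = 0.
So ω_n = √(6.8K_p) and 2ζω_n = 3.9, giving ζ = 3.9/(2√(6.8K_p)).
Setting ζ = 0.88: √(6.8K_p) = 3.9/(2·0.88) = 2.216, so K_p = 4.91/6.8 = 0.722.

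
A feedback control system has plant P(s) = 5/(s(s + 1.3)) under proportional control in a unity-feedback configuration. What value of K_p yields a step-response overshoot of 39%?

From %OS = 100·exp(−πζ/√(1−ζ²)) = 39%, ζ = −ln(0.39)/√(π²+ln²(0.39)) = 0.2871.
Characteristic equation s² + 1.3s + 5K_p = 0 gives ζ = 1.3/(2√(5K_p)).
Setting ζ = 0.2871: √(5K_p) = 1.3/(2·0.2871) = 2.264, so K_p = 5.126/5 = 1.03.

K_p = 1.03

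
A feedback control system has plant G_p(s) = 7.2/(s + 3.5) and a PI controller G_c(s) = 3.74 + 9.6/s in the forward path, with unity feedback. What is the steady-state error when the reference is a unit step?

0

The open loop G_c(s)G_p(s) has a pole at the origin (type 1), so the static position error constant is infinite and e_ss = 1/(1+∞) = 0.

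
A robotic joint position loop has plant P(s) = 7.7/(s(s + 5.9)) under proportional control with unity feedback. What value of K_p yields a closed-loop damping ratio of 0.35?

K_p = 9.23

Closed-loop characteristic equation: s² + 5.9s + K_p·7.7 = 0.
So ω_n = √(7.7K_p) and 2ζω_n = 5.9, giving ζ = 5.9/(2√(7.7K_p)).
Setting ζ = 0.35: √(7.7K_p) = 5.9/(2·0.35) = 8.429, so K_p = 71.04/7.7 = 9.23.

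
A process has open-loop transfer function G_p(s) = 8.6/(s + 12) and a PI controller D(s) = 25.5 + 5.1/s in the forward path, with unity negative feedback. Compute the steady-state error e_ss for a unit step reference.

0

The open loop D(s)G_p(s) has a pole at the origin (type 1), so the static position error constant is infinite and e_ss = 1/(1+∞) = 0.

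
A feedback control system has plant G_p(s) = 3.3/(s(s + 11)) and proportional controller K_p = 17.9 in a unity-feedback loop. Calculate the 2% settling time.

Closed-loop characteristic equation: s² + 11s + 59.07 = 0, so ω_n = 7.686 rad/s and ζ = 11/(2·7.686) = 0.7156.
2% settling time T_s ≈ 4/(ζω_n) = 4/5.5 = 0.727 s.

T_s ≈ 0.727 s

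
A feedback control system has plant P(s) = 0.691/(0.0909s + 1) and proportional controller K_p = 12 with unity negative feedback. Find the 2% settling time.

T_s ≈ 0.0391 s

Closed loop: T(s) = K_p·P/(1+K_p·P) = 8.292/(0.0909s + 1 + 8.292), with pole at s = −(1 + 8.292)/0.0909 = −102.2.
τ = 1/102.2 = 0.009783 s, so 2% settling time ≈ 4τ = 0.0391 s.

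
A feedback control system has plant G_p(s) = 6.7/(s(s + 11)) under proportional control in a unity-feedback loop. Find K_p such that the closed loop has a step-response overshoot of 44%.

K_p = 70.6

From %OS = 100·exp(−πζ/√(1−ζ²)) = 44%, ζ = −ln(0.44)/√(π²+ln²(0.44)) = 0.2528.
Characteristic equation s² + 11s + 6.7K_p = 0 gives ζ = 11/(2√(6.7K_p)).
Setting ζ = 0.2528: √(6.7K_p) = 11/(2·0.2528) = 21.75, so K_p = 473.2/6.7 = 70.6.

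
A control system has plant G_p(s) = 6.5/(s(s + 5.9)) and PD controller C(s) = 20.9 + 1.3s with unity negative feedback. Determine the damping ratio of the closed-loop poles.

ζ = 0.616

Forward path: (20.9 + 1.3s)·6.5/(s(s+5.9)). The closed-loop characteristic equation is s² + (5.9 + 6.5·1.3)s + 6.5·20.9 = 0.
That is s² + 14.35s + 135.8 = 0, so ω_n = 11.66 rad/s and ζ = 14.35/(2·11.66) = 0.6156.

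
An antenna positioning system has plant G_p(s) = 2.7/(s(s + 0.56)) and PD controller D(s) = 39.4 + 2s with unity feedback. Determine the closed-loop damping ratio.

ζ = 0.289

Forward path: (39.4 + 2s)·2.7/(s(s+0.56)). The closed-loop characteristic equation is s² + (0.56 + 2.7·2)s + 2.7·39.4 = 0.
That is s² + 5.96s + 106.4 = 0, so ω_n = 10.31 rad/s and ζ = 5.96/(2·10.31) = 0.2889.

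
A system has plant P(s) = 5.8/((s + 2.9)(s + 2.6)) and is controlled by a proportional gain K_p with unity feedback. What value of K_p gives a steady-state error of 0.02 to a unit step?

K_p = 63.7

Steady-state error for a unit step on this type-0 loop is 1/(1 + K_p·P(0)).
P(0) = 0.7692. Require 1/(1 + K_p·0.7692) = 0.02, so 1 + 0.7692·K_p = 50.
K_p = (50 − 1)/0.7692 = 63.7.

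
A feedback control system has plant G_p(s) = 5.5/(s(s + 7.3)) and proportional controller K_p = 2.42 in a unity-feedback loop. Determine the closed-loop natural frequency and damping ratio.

ω_n = 3.65 rad/s, ζ = 1

1 + K_p·G_p(s) = 0 gives s² + 7.3s + 13.31 = 0.
Matching s² + 2ζω_n s + ω_n²: ω_n = √13.31 = 3.648 rad/s and 2ζω_n = 7.3, so ζ = 7.3/(2·3.648) = 1.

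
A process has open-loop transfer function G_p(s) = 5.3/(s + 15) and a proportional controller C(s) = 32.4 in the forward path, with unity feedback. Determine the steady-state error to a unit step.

0.0803

The loop is type 0. Static position error constant K_pos = C(0)·G_p(0) = 32.4·0.3533 = 11.45.
Steady-state error to a unit step: e_ss = 1/(1+K_pos) = 1/12.45 = 0.0803.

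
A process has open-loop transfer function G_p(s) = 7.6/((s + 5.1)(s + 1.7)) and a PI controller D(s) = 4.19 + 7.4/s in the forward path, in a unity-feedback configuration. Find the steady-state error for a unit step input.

0

The open loop D(s)G_p(s) has a pole at the origin (type 1), so the static position error constant is infinite and e_ss = 1/(1+∞) = 0.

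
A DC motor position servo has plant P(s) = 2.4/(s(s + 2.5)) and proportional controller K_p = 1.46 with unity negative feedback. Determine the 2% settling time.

T_s ≈ 3.2 s

The closed-loop denominator s² + 2.5s + 3.504 gives ω_n = √3.504 = 1.872 and ζ = 2.5/(2ω_n) = 0.6678.
2% settling time T_s ≈ 4/(ζω_n) = 4/1.25 = 3.2 s.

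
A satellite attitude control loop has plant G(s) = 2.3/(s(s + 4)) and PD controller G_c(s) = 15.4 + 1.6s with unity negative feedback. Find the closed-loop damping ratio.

Forward path: (15.4 + 1.6s)·2.3/(s(s+4)). The closed-loop characteristic equation is s² + (4 + 2.3·1.6)s + 2.3·15.4 = 0.
That is s² + 7.68s + 35.42 = 0, so ω_n = 5.951 rad/s and ζ = 7.68/(2·5.951) = 0.6452.

ζ = 0.645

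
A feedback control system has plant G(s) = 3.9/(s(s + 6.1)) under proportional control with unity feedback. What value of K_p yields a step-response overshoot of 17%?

K_p = 9.88

From %OS = 100·exp(−πζ/√(1−ζ²)) = 17%, ζ = −ln(0.17)/√(π²+ln²(0.17)) = 0.4913.
Characteristic equation s² + 6.1s + 3.9K_p = 0 gives ζ = 6.1/(2√(3.9K_p)).
Setting ζ = 0.4913: √(3.9K_p) = 6.1/(2·0.4913) = 6.208, so K_p = 38.54/3.9 = 9.88.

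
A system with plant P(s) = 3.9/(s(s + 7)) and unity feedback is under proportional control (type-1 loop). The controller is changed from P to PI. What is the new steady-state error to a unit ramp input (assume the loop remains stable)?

The integrator raises the loop to type 2, so K_v → ∞ and e_ss to a ramp is zero.

0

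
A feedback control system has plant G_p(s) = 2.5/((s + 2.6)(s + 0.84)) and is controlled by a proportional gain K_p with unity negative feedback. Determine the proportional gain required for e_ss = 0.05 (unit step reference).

K_p = 16.6

For a type-0 loop with proportional control, e_ss = 1/(1 + K_p·G_p(0)).
G_p(0) = 1.145. Require 1/(1 + K_p·1.145) = 0.05, so 1 + 1.145·K_p = 20.
K_p = (20 − 1)/1.145 = 16.6.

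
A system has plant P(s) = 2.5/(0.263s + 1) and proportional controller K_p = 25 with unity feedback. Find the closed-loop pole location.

s = -241.4

Closed loop: T(s) = K_p·P/(1+K_p·P) = 62.5/(0.263s + 1 + 62.5), with pole at s = −(1 + 62.5)/0.263 = −241.4.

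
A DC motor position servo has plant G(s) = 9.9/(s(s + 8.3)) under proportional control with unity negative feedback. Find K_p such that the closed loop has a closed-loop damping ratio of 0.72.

Closed-loop characteristic equation: s² + 8.3s + K_p·9.9 = 0.
So ω_n = √(9.9K_p) and 2ζω_n = 8.3, giving ζ = 8.3/(2√(9.9K_p)).
Setting ζ = 0.72: √(9.9K_p) = 8.3/(2·0.72) = 5.764, so K_p = 33.22/9.9 = 3.36.

K_p = 3.36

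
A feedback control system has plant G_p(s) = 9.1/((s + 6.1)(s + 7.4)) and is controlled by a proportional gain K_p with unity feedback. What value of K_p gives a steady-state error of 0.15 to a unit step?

K_p = 28.1

For a type-0 loop with proportional control, e_ss = 1/(1 + K_p·G_p(0)).
G_p(0) = 0.2016. Require 1/(1 + K_p·0.2016) = 0.15, so 1 + 0.2016·K_p = 6.667.
K_p = (6.667 − 1)/0.2016 = 28.1.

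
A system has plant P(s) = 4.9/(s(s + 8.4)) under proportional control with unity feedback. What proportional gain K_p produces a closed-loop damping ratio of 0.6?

Closed-loop characteristic equation: s² + 8.4s + K_p·4.9 = 0.
So ω_n = √(4.9K_p) and 2ζω_n = 8.4, giving ζ = 8.4/(2√(4.9K_p)).
Setting ζ = 0.6: √(4.9K_p) = 8.4/(2·0.6) = 7, so K_p = 49/4.9 = 10.

K_p = 10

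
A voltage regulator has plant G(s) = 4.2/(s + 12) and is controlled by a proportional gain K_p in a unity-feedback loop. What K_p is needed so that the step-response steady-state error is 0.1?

For a type-0 loop with proportional control, e_ss = 1/(1 + K_p·G(0)).
G(0) = 0.35. Require 1/(1 + K_p·0.35) = 0.1, so 1 + 0.35·K_p = 10.
K_p = (10 − 1)/0.35 = 25.7.

K_p = 25.7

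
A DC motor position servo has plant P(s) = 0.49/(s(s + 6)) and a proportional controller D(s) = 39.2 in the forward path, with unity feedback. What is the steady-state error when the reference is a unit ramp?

The loop has one pole at the origin (type 1). Velocity error constant K_v = lim_{s→0} s·D(s)P(s) = 39.2·0.49/6 = 3.201.
Steady-state error to a unit ramp: e_ss = 1/K_v = 0.312.

0.312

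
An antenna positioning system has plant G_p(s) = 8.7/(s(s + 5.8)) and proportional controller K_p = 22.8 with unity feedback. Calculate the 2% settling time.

T_s ≈ 1.38 s

Closed-loop characteristic equation: s² + 5.8s + 198.4 = 0, so ω_n = 14.08 rad/s and ζ = 5.8/(2·14.08) = 0.2059.
2% settling time T_s ≈ 4/(ζω_n) = 4/2.9 = 1.38 s.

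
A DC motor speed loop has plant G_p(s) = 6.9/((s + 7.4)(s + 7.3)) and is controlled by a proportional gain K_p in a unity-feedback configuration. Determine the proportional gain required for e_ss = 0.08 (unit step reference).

The loop is type 0, so e_ss(step) = 1/(1 + K_pos) with K_pos = K_p·G_p(0).
G_p(0) = 0.1277. Require 1/(1 + K_p·0.1277) = 0.08, so 1 + 0.1277·K_p = 12.5.
K_p = (12.5 − 1)/0.1277 = 90.

K_p = 90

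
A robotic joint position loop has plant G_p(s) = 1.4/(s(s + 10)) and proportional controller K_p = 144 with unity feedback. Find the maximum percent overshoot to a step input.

30.7%

From 1 + K_pG_p(s) = 0: s² + 10s + 201.6 = 0 ⇒ ω_n = 14.2, ζ = 0.3521.
%OS = 100·exp(−πζ/√(1−ζ²)) = 100·exp(−π·0.3521/√0.876) = 30.7%.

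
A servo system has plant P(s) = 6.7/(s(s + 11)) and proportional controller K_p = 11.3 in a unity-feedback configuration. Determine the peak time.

T_p = 0.466 s

From 1 + K_pP(s) = 0: s² + 11s + 75.71 = 0 ⇒ ω_n = 8.701, ζ = 0.6321.
Damped frequency ω_d = ω_n√(1−ζ²) = 6.742 rad/s, so peak time T_p = π/ω_d = 0.466 s.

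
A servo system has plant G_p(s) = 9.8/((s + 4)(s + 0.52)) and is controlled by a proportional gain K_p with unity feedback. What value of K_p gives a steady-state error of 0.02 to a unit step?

For a type-0 loop with proportional control, e_ss = 1/(1 + K_p·G_p(0)).
G_p(0) = 4.712. Require 1/(1 + K_p·4.712) = 0.02, so 1 + 4.712·K_p = 50.
K_p = (50 − 1)/4.712 = 10.4.

K_p = 10.4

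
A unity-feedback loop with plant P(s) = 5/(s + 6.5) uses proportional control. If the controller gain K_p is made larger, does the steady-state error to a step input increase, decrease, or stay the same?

decrease

e_ss = 1/(1 + K_p·P(0)); a larger K_p raises the denominator, so e_ss decreases.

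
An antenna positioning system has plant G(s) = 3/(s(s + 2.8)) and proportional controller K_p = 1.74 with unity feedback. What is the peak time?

Closed-loop characteristic equation: s² + 2.8s + 5.22 = 0, so ω_n = 2.285 rad/s and ζ = 2.8/(2·2.285) = 0.6128.
Damped frequency ω_d = ω_n√(1−ζ²) = 1.806 rad/s, so peak time T_p = π/ω_d = 1.74 s.

T_p = 1.74 s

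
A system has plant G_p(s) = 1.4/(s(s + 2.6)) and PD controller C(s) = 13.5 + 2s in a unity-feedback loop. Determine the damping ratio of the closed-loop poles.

Forward path: (13.5 + 2s)·1.4/(s(s+2.6)). The closed-loop characteristic equation is s² + (2.6 + 1.4·2)s + 1.4·13.5 = 0.
That is s² + 5.4s + 18.9 = 0, so ω_n = 4.347 rad/s and ζ = 5.4/(2·4.347) = 0.6211.

ζ = 0.621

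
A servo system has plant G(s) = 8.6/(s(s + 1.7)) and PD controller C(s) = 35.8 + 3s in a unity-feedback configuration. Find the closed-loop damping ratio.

ζ = 0.784

Forward path: (35.8 + 3s)·8.6/(s(s+1.7)). The closed-loop characteristic equation is s² + (1.7 + 8.6·3)s + 8.6·35.8 = 0.
That is s² + 27.5s + 307.9 = 0, so ω_n = 17.55 rad/s and ζ = 27.5/(2·17.55) = 0.7836.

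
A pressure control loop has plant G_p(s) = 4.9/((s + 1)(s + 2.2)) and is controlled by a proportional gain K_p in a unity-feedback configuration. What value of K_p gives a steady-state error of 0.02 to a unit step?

K_p = 22

Steady-state error for a unit step on this type-0 loop is 1/(1 + K_p·G_p(0)).
G_p(0) = 2.227. Require 1/(1 + K_p·2.227) = 0.02, so 1 + 2.227·K_p = 50.
K_p = (50 − 1)/2.227 = 22.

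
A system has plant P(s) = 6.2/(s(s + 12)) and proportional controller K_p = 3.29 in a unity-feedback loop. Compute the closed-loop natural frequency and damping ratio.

With unity feedback the closed-loop characteristic equation is s² + 12s + 3.29·6.2 = s² + 12s + 20.4 = 0.
Matching s² + 2ζω_n s + ω_n²: ω_n = √20.4 = 4.516 rad/s and 2ζω_n = 12, so ζ = 12/(2·4.516) = 1.33.

ω_n = 4.52 rad/s, ζ = 1.33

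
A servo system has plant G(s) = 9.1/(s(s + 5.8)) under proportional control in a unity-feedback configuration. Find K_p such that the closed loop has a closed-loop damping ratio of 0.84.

K_p = 1.31

Closed-loop characteristic equation: s² + 5.8s + K_p·9.1 = 0.
So ω_n = √(9.1K_p) and 2ζω_n = 5.8, giving ζ = 5.8/(2√(9.1K_p)).
Setting ζ = 0.84: √(9.1K_p) = 5.8/(2·0.84) = 3.452, so K_p = 11.92/9.1 = 1.31.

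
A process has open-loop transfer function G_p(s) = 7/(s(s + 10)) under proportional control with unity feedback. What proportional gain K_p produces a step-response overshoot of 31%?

From %OS = 100·exp(−πζ/√(1−ζ²)) = 31%, ζ = −ln(0.31)/√(π²+ln²(0.31)) = 0.3493.
Characteristic equation s² + 10s + 7K_p = 0 gives ζ = 10/(2√(7K_p)).
Setting ζ = 0.3493: √(7K_p) = 10/(2·0.3493) = 14.31, so K_p = 204.9/7 = 29.3.

K_p = 29.3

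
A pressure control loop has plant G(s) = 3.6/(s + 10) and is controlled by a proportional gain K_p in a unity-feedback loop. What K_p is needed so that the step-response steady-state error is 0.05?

K_p = 52.8

The loop is type 0, so e_ss(step) = 1/(1 + K_pos) with K_pos = K_p·G(0).
G(0) = 0.36. Require 1/(1 + K_p·0.36) = 0.05, so 1 + 0.36·K_p = 20.
K_p = (20 − 1)/0.36 = 52.8.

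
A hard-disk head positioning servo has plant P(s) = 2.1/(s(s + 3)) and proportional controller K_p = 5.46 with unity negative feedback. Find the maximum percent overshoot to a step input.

21.2%

Closed-loop characteristic equation: s² + 3s + 11.47 = 0, so ω_n = 3.386 rad/s and ζ = 3/(2·3.386) = 0.443.
%OS = 100·exp(−πζ/√(1−ζ²)) = 100·exp(−π·0.443/√0.8038) = 21.2%.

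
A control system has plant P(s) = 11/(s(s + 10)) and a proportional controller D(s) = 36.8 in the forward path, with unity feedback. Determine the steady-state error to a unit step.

The open loop D(s)P(s) has a pole at the origin (type 1), so the static position error constant is infinite and e_ss = 1/(1+∞) = 0.

0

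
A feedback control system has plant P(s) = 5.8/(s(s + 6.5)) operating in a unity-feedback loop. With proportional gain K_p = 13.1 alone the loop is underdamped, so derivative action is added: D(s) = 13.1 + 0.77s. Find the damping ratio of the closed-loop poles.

ζ = 0.629

Forward path: (13.1 + 0.77s)·5.8/(s(s+6.5)). The closed-loop characteristic equation is s² + (6.5 + 5.8·0.77)s + 5.8·13.1 = 0.
That is s² + 10.97s + 75.98 = 0, so ω_n = 8.717 rad/s and ζ = 10.97/(2·8.717) = 0.629.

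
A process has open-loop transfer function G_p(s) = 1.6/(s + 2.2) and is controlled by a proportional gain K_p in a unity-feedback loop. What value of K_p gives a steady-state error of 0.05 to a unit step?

K_p = 26.1

The loop is type 0, so e_ss(step) = 1/(1 + K_pos) with K_pos = K_p·G_p(0).
G_p(0) = 0.7273. Require 1/(1 + K_p·0.7273) = 0.05, so 1 + 0.7273·K_p = 20.
K_p = (20 − 1)/0.7273 = 26.1.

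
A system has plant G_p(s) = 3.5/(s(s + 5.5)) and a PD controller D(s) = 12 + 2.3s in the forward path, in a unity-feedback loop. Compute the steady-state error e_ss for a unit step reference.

The open loop D(s)G_p(s) has a pole at the origin (type 1), so the static position error constant is infinite and e_ss = 1/(1+∞) = 0.

0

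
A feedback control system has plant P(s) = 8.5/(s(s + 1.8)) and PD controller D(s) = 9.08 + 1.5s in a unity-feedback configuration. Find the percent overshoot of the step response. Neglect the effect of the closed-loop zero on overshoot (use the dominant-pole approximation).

Forward path: (9.08 + 1.5s)·8.5/(s(s+1.8)). The closed-loop characteristic equation is s² + (1.8 + 8.5·1.5)s + 8.5·9.08 = 0.
That is s² + 14.55s + 77.18 = 0, so ω_n = 8.785 rad/s and ζ = 14.55/(2·8.785) = 0.8281.
%OS = 100·exp(−πζ/√(1−ζ²)) = 0.965%.

0.965%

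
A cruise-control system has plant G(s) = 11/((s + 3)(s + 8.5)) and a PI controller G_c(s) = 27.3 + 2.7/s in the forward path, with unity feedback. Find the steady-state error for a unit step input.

0

The open loop G_c(s)G(s) has a pole at the origin (type 1), so the static position error constant is infinite and e_ss = 1/(1+∞) = 0.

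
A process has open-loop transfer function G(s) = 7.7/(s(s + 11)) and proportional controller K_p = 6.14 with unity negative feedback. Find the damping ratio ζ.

1 + K_p·G(s) = 0 gives s² + 11s + 47.28 = 0.
Matching s² + 2ζω_n s + ω_n²: ω_n = √47.28 = 6.876 rad/s and 2ζω_n = 11, so ζ = 11/(2·6.876) = 0.8.

ζ = 0.8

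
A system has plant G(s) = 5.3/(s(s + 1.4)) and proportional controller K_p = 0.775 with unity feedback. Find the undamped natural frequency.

With unity feedback the closed-loop characteristic equation is s² + 1.4s + 0.775·5.3 = s² + 1.4s + 4.107 = 0.
Matching s² + 2ζω_n s + ω_n²: ω_n = √4.107 = 2.027 rad/s and 2ζω_n = 1.4, so ζ = 1.4/(2·2.027) = 0.345.

ω_n = 2.03 rad/s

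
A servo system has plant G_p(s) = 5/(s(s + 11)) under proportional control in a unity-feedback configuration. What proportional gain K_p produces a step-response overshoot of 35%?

From %OS = 100·exp(−πζ/√(1−ζ²)) = 35%, ζ = −ln(0.35)/√(π²+ln²(0.35)) = 0.3169.
Characteristic equation s² + 11s + 5K_p = 0 gives ζ = 11/(2√(5K_p)).
Setting ζ = 0.3169: √(5K_p) = 11/(2·0.3169) = 17.35, so K_p = 301.1/5 = 60.2.

K_p = 60.2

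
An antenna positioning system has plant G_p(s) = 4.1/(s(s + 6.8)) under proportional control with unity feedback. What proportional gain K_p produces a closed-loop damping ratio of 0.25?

K_p = 45.1

Closed-loop characteristic equation: s² + 6.8s + K_p·4.1 = 0.
So ω_n = √(4.1K_p) and 2ζω_n = 6.8, giving ζ = 6.8/(2√(4.1K_p)).
Setting ζ = 0.25: √(4.1K_p) = 6.8/(2·0.25) = 13.6, so K_p = 185/4.1 = 45.1.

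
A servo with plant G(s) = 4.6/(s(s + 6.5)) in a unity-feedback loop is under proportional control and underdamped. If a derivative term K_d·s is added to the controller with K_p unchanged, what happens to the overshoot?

decrease

With PD the characteristic equation becomes s² + (a + K·K_d)s + K·K_p = 0; the damping term grows, ζ rises, overshoot falls.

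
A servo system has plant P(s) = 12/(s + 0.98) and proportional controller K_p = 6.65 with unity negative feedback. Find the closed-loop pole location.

s = -80.78

Closed-loop transfer function: T(s) = K_p·P(s)/(1 + K_p·P(s)) = 79.8/(s + 0.98 + 79.8) = 79.8/(s + 80.78).
The closed-loop pole is at s = −80.78.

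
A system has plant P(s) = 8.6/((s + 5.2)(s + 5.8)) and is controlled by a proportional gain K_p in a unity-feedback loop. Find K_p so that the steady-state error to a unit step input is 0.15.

K_p = 19.9

Steady-state error for a unit step on this type-0 loop is 1/(1 + K_p·P(0)).
P(0) = 0.2851. Require 1/(1 + K_p·0.2851) = 0.15, so 1 + 0.2851·K_p = 6.667.
K_p = (6.667 − 1)/0.2851 = 19.9.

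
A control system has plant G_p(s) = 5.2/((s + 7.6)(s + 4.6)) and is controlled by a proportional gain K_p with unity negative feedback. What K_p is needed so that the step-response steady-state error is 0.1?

The loop is type 0, so e_ss(step) = 1/(1 + K_pos) with K_pos = K_p·G_p(0).
G_p(0) = 0.1487. Require 1/(1 + K_p·0.1487) = 0.1, so 1 + 0.1487·K_p = 10.
K_p = (10 − 1)/0.1487 = 60.5.

K_p = 60.5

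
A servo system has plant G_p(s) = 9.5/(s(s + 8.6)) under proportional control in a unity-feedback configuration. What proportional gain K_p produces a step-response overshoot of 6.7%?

K_p = 4.58

From %OS = 100·exp(−πζ/√(1−ζ²)) = 6.7%, ζ = −ln(0.067)/√(π²+ln²(0.067)) = 0.6522.
Characteristic equation s² + 8.6s + 9.5K_p = 0 gives ζ = 8.6/(2√(9.5K_p)).
Setting ζ = 0.6522: √(9.5K_p) = 8.6/(2·0.6522) = 6.593, so K_p = 43.47/9.5 = 4.58.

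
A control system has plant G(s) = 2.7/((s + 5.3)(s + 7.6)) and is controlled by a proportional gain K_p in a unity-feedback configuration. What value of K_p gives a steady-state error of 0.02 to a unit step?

K_p = 731

Steady-state error for a unit step on this type-0 loop is 1/(1 + K_p·G(0)).
G(0) = 0.06703. Require 1/(1 + K_p·0.06703) = 0.02, so 1 + 0.06703·K_p = 50.
K_p = (50 − 1)/0.06703 = 731.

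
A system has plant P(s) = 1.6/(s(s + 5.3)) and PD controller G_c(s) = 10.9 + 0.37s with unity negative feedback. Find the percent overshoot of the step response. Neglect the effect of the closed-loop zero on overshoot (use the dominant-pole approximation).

4.39%

Forward path: (10.9 + 0.37s)·1.6/(s(s+5.3)). The closed-loop characteristic equation is s² + (5.3 + 1.6·0.37)s + 1.6·10.9 = 0.
That is s² + 5.892s + 17.44 = 0, so ω_n = 4.176 rad/s and ζ = 5.892/(2·4.176) = 0.7054.
%OS = 100·exp(−πζ/√(1−ζ²)) = 4.39%.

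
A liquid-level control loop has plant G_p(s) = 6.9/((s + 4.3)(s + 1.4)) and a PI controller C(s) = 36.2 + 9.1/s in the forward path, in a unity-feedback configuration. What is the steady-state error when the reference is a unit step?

0

The open loop C(s)G_p(s) has a pole at the origin (type 1), so the static position error constant is infinite and e_ss = 1/(1+∞) = 0.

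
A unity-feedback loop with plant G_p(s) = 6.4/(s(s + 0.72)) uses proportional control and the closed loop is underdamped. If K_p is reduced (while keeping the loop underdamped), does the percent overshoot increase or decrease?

decrease

ζ = 0.72/(2√(6.4K_p)) rises as K_p falls; higher damping means less overshoot.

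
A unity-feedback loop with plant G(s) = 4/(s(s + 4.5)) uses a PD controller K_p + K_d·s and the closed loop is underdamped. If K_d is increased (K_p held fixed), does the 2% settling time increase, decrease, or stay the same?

decrease

Characteristic equation s² + (4.5 + 4K_d)s + 4K_p = 0: raising K_d increases ζω_n = (4.5+4K_d)/2 while the loop stays underdamped, so T_s ≈ 4/(ζω_n) decreases.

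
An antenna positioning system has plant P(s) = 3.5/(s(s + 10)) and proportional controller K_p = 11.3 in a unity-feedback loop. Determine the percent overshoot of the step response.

Closed-loop characteristic equation: s² + 10s + 39.55 = 0, so ω_n = 6.289 rad/s and ζ = 10/(2·6.289) = 0.7951.
%OS = 100·exp(−πζ/√(1−ζ²)) = 100·exp(−π·0.7951/√0.3679) = 1.63%.

1.63%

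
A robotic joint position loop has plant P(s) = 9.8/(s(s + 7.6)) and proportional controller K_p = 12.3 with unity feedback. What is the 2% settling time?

From 1 + K_pP(s) = 0: s² + 7.6s + 120.5 = 0 ⇒ ω_n = 10.98, ζ = 0.3461.
2% settling time T_s ≈ 4/(ζω_n) = 4/3.8 = 1.05 s.

T_s ≈ 1.05 s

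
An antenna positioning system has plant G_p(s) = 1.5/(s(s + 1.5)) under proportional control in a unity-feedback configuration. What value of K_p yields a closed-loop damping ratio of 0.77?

Closed-loop characteristic equation: s² + 1.5s + K_p·1.5 = 0.
So ω_n = √(1.5K_p) and 2ζω_n = 1.5, giving ζ = 1.5/(2√(1.5K_p)).
Setting ζ = 0.77: √(1.5K_p) = 1.5/(2·0.77) = 0.974, so K_p = 0.9487/1.5 = 0.632.

K_p = 0.632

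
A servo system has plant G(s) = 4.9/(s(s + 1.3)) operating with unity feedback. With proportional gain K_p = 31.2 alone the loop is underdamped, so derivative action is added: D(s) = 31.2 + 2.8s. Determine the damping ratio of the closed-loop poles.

Forward path: (31.2 + 2.8s)·4.9/(s(s+1.3)). The closed-loop characteristic equation is s² + (1.3 + 4.9·2.8)s + 4.9·31.2 = 0.
That is s² + 15.02s + 152.9 = 0, so ω_n = 12.36 rad/s and ζ = 15.02/(2·12.36) = 0.6074.

ζ = 0.607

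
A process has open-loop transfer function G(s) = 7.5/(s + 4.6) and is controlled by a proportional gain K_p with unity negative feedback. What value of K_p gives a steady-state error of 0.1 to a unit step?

K_p = 5.52

For a type-0 loop with proportional control, e_ss = 1/(1 + K_p·G(0)).
G(0) = 1.63. Require 1/(1 + K_p·1.63) = 0.1, so 1 + 1.63·K_p = 10.
K_p = (10 − 1)/1.63 = 5.52.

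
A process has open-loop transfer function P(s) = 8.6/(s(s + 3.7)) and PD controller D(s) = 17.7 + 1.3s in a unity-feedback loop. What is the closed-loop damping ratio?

Forward path: (17.7 + 1.3s)·8.6/(s(s+3.7)). The closed-loop characteristic equation is s² + (3.7 + 8.6·1.3)s + 8.6·17.7 = 0.
That is s² + 14.88s + 152.2 = 0, so ω_n = 12.34 rad/s and ζ = 14.88/(2·12.34) = 0.603.

ζ = 0.603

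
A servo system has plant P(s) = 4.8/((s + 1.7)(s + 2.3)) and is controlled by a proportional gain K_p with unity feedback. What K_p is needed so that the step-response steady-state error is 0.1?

For a type-0 loop with proportional control, e_ss = 1/(1 + K_p·P(0)).
P(0) = 1.228. Require 1/(1 + K_p·1.228) = 0.1, so 1 + 1.228·K_p = 10.
K_p = (10 − 1)/1.228 = 7.33.

K_p = 7.33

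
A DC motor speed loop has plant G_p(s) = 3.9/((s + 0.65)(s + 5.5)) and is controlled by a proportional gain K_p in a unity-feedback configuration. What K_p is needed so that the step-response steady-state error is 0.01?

K_p = 90.8

For a type-0 loop with proportional control, e_ss = 1/(1 + K_p·G_p(0)).
G_p(0) = 1.091. Require 1/(1 + K_p·1.091) = 0.01, so 1 + 1.091·K_p = 100.
K_p = (100 − 1)/1.091 = 90.8.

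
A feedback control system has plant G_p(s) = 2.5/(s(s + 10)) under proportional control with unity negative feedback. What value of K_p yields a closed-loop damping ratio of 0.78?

Closed-loop characteristic equation: s² + 10s + K_p·2.5 = 0.
So ω_n = √(2.5K_p) and 2ζω_n = 10, giving ζ = 10/(2√(2.5K_p)).
Setting ζ = 0.78: √(2.5K_p) = 10/(2·0.78) = 6.41, so K_p = 41.09/2.5 = 16.4.

K_p = 16.4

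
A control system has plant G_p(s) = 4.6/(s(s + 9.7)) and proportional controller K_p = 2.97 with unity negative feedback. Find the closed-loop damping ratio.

ζ = 1.31

1 + K_p·G_p(s) = 0 gives s² + 9.7s + 13.66 = 0.
So ω_n² = 13.66 ⇒ ω_n = 3.696 rad/s, and ζ = 9.7/(2ω_n) = 1.31.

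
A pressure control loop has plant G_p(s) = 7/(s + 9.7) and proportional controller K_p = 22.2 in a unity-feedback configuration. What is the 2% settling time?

T_s ≈ 0.0242 s

Closed-loop transfer function: T(s) = K_p·G_p(s)/(1 + K_p·G_p(s)) = 155.4/(s + 9.7 + 155.4) = 155.4/(s + 165.1).
Time constant τ = 1/165.1 = 0.006057 s, so the 2% settling time is about 4τ = 0.0242 s.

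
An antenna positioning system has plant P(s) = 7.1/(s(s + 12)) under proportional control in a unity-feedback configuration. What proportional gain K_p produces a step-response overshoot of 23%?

From %OS = 100·exp(−πζ/√(1−ζ²)) = 23%, ζ = −ln(0.23)/√(π²+ln²(0.23)) = 0.4237.
Characteristic equation s² + 12s + 7.1K_p = 0 gives ζ = 12/(2√(7.1K_p)).
Setting ζ = 0.4237: √(7.1K_p) = 12/(2·0.4237) = 14.16, so K_p = 200.5/7.1 = 28.2.

K_p = 28.2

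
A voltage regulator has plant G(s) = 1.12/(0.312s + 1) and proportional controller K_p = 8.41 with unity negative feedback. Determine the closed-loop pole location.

Closed loop: T(s) = K_p·G/(1+K_p·G) = 9.419/(0.312s + 1 + 9.419), with pole at s = −(1 + 9.419)/0.312 = −33.39.

s = -33.39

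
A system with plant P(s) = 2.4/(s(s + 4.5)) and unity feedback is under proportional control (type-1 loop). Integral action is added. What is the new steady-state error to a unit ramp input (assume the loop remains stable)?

0

The integrator raises the loop to type 2, so K_v → ∞ and e_ss to a ramp is zero.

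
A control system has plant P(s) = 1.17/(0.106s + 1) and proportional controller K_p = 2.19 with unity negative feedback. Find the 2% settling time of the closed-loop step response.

Closed loop: T(s) = K_p·P/(1+K_p·P) = 2.562/(0.106s + 1 + 2.562), with pole at s = −(1 + 2.562)/0.106 = −33.61.
τ = 1/33.61 = 0.02976 s, so 2% settling time ≈ 4τ = 0.119 s.

T_s ≈ 0.119 s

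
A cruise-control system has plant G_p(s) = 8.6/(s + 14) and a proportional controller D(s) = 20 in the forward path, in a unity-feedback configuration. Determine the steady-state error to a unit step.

0.0753

The loop is type 0. Static position error constant K_pos = D(0)·G_p(0) = 20·0.6143 = 12.29.
Steady-state error to a unit step: e_ss = 1/(1+K_pos) = 1/13.29 = 0.0753.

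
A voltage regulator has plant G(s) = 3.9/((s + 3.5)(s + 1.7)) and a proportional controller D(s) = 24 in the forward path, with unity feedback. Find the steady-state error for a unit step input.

0.0598

The loop is type 0. Static position error constant K_pos = D(0)·G(0) = 24·0.6555 = 15.73.
Steady-state error to a unit step: e_ss = 1/(1+K_pos) = 1/16.73 = 0.0598.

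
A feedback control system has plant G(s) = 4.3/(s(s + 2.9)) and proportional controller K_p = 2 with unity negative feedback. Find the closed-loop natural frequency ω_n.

The closed-loop denominator is s(s+2.9) + 2·4.3 = s² + 2.9s + 8.6.
So ω_n² = 8.6 ⇒ ω_n = 2.933 rad/s, and ζ = 2.9/(2ω_n) = 0.494.

ω_n = 2.93 rad/s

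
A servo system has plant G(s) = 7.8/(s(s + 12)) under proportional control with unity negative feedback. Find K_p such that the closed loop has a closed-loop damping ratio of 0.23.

K_p = 87.2

Closed-loop characteristic equation: s² + 12s + K_p·7.8 = 0.
So ω_n = √(7.8K_p) and 2ζω_n = 12, giving ζ = 12/(2√(7.8K_p)).
Setting ζ = 0.23: √(7.8K_p) = 12/(2·0.23) = 26.09, so K_p = 680.5/7.8 = 87.2.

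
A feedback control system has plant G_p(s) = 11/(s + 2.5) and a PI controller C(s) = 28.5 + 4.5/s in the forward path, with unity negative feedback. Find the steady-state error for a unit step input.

The open loop C(s)G_p(s) has a pole at the origin (type 1), so the static position error constant is infinite and e_ss = 1/(1+∞) = 0.

0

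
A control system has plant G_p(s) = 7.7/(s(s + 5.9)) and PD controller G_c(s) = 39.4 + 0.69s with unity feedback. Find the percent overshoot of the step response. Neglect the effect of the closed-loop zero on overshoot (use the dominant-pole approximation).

34.4%

Forward path: (39.4 + 0.69s)·7.7/(s(s+5.9)). The closed-loop characteristic equation is s² + (5.9 + 7.7·0.69)s + 7.7·39.4 = 0.
That is s² + 11.21s + 303.4 = 0, so ω_n = 17.42 rad/s and ζ = 11.21/(2·17.42) = 0.3219.
%OS = 100·exp(−πζ/√(1−ζ²)) = 34.4%.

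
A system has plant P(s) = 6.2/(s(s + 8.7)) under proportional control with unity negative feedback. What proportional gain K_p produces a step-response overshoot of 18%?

From %OS = 100·exp(−πζ/√(1−ζ²)) = 18%, ζ = −ln(0.18)/√(π²+ln²(0.18)) = 0.4791.
Characteristic equation s² + 8.7s + 6.2K_p = 0 gives ζ = 8.7/(2√(6.2K_p)).
Setting ζ = 0.4791: √(6.2K_p) = 8.7/(2·0.4791) = 9.079, so K_p = 82.43/6.2 = 13.3.

K_p = 13.3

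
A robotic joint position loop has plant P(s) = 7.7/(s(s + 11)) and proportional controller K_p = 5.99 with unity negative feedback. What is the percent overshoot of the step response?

1.31%

Closed-loop characteristic equation: s² + 11s + 46.12 = 0, so ω_n = 6.791 rad/s and ζ = 11/(2·6.791) = 0.8098.
%OS = 100·exp(−πζ/√(1−ζ²)) = 100·exp(−π·0.8098/√0.3441) = 1.31%.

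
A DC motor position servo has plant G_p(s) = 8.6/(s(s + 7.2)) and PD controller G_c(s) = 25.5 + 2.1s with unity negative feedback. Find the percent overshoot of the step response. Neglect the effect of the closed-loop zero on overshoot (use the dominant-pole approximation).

Forward path: (25.5 + 2.1s)·8.6/(s(s+7.2)). The closed-loop characteristic equation is s² + (7.2 + 8.6·2.1)s + 8.6·25.5 = 0.
That is s² + 25.26s + 219.3 = 0, so ω_n = 14.81 rad/s and ζ = 25.26/(2·14.81) = 0.8529.
%OS = 100·exp(−πζ/√(1−ζ²)) = 0.591%.

0.591%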